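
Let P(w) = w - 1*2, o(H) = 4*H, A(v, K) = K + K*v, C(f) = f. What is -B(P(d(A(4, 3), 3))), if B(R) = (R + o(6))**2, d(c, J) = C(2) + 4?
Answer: -784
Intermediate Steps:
d(c, J) = 6 (d(c, J) = 2 + 4 = 6)
P(w) = -2 + w (P(w) = w - 2 = -2 + w)
B(R) = (24 + R)**2 (B(R) = (R + 4*6)**2 = (R + 24)**2 = (24 + R)**2)
-B(P(d(A(4, 3), 3))) = -(24 + (-2 + 6))**2 = -(24 + 4)**2 = -1*28**2 = -1*784 = -784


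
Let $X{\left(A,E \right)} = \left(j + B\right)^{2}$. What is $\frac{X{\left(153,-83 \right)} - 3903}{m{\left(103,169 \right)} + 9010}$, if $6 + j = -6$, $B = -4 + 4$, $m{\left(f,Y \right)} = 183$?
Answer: $- \frac{3759}{9193} \approx -0.4089$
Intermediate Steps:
$B = 0$
$j = -12$ ($j = -6 - 6 = -12$)
$X{\left(A,E \right)} = 144$ ($X{\left(A,E \right)} = \left(-12 + 0\right)^{2} = \left(-12\right)^{2} = 144$)
$\frac{X{\left(153,-83 \right)} - 3903}{m{\left(103,169 \right)} + 9010} = \frac{144 - 3903}{183 + 9010} = - \frac{3759}{9193}$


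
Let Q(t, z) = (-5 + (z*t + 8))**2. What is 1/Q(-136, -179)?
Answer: 1/592776409 ≈ 1.6870e-9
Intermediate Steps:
Q(t, z) = (3 + t*z)**2 (Q(t, z) = (-5 + (t*z + 8))**2 = (-5 + (8 + t*z))**2 = (3 + t*z)**2)
1/Q(-136, -179) = 1/((3 - 136*(-179))**2) = 1/((3 + 24344)**2) = 1/(24347**2) = 1/592776409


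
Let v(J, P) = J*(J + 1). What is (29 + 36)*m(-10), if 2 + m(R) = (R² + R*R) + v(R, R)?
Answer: 18720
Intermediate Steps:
v(J, P) = J*(1 + J)
m(R) = -2 + 2*R² + R*(1 + R) (m(R) = -2 + ((R² + R*R) + R*(1 + R)) = -2 + ((R² + R²) + R*(1 + R)) = -2 + (2*R² + R*(1 + R)) = -2 + 2*R² + R*(1 + R))
(29 + 36)*m(-10) = (29 + 36)*(-2 - 10 + 3*(-10)²) = 65*(-2 - 10 + 3*100) = 65*(-2 - 10 + 300) = 65*288 = 18720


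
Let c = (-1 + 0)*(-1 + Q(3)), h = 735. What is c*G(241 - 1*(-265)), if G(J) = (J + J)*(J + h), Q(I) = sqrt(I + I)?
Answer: 1255892 - 1255892*sqrt(6) ≈ -1.8204e+6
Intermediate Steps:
Q(I) = sqrt(2)*sqrt(I) (Q(I) = sqrt(2*I) = sqrt(2)*sqrt(I))
G(J) = 2*J*(735 + J) (G(J) = (J + J)*(J + 735) = (2*J)*(735 + J) = 2*J*(735 + J))
c = 1 - sqrt(6) (c = (-1 + 0)*(-1 + sqrt(2)*sqrt(3)) = -(-1 + sqrt(6)) = 1 - sqrt(6) ≈ -1.4495)
c*G(241 - 1*(-265)) = (1 - sqrt(6))*(2*(241 - 1*(-265))*(735 + (241 - 1*(-265)))) = (1 - sqrt(6))*(2*(241 + 265)*(735 + (241 + 265))) = (1 - sqrt(6))*(2*506*(735 + 506)) = (1 - sqrt(6))*(2*506*1241) = (1 - sqrt(6))*1255892 = 1255892 - 1255892*sqrt(6)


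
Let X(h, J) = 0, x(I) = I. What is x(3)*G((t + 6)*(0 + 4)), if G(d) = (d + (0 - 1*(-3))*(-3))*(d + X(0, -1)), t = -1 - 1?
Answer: 336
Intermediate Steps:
t = -2
G(d) = d*(-9 + d) (G(d) = (d + (0 - 1*(-3))*(-3))*(d + 0) = (d + (0 + 3)*(-3))*d = (d + 3*(-3))*d = (d - 9)*d = (-9 + d)*d = d*(-9 + d))
x(3)*G((t + 6)*(0 + 4)) = 3*(((-2 + 6)*(0 + 4))*(-9 + (-2 + 6)*(0 + 4))) = 3*((4*4)*(-9 + 4*4)) = 3*(16*(-9 + 16)) = 3*(16*7) = 3*112 = 336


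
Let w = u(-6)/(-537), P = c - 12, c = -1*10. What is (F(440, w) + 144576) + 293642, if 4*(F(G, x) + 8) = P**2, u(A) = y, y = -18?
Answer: 438331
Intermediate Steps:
u(A) = -18
c = -10
P = -22 (P = -10 - 12 = -22)
w = 6/179 (w = -18/(-537) = -18*(-1/537) = 6/179 ≈ 0.033520)
F(G, x) = 113 (F(G, x) = -8 + (1/4)*(-22)**2 = -8 + (1/4)*484 = -8 + 121 = 113)
(F(440, w) + 144576) + 293642 = (113 + 144576) + 293642 = 144689 + 293642 = 438331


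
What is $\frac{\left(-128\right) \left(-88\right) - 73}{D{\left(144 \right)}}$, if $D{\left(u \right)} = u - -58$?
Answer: $\frac{11191}{202} \approx 55.401$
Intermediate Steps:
$D{\left(u \right)} = 58 + u$ ($D{\left(u \right)} = u + 58 = 58 + u$)
$\frac{\left(-128\right) \left(-88\right) - 73}{D{\left(144 \right)}} = \frac{\left(-128\right) \left(-88\right) - 73}{58 + 144} = \frac{11264 - 73}{202} = 11191 \cdot \frac{1}{202} = \frac{11191}{202}$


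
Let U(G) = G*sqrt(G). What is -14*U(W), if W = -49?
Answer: 4802*I ≈ 4802.0*I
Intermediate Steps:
U(G) = G**(3/2)
-14*U(W) = -(-4802)*I = 4802*I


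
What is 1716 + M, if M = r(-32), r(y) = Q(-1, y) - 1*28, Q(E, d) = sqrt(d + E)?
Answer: 1688 + I*sqrt(33) ≈ 1688.0 + 5.7446*I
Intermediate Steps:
Q(E, d) = sqrt(E + d)
r(y) = -28 + sqrt(-1 + y) (r(y) = sqrt(-1 + y) - 1*28 = sqrt(-1 + y) - 28 = -28 + sqrt(-1 + y))
M = -28 + I*sqrt(33) (M = -28 + sqrt(-1 - 32) = -28 + sqrt(-33) = -28 + I*sqrt(33) ≈ -28.0 + 5.7446*I)
1716 + M = 1716 + (-28 + I*sqrt(33)) = 1688 + I*sqrt(33)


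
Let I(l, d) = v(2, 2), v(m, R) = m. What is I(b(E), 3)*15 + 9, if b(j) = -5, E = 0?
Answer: 39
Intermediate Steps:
I(l, d) = 2
I(b(E), 3)*15 + 9 = 2*15 + 9 = 30 + 9 = 39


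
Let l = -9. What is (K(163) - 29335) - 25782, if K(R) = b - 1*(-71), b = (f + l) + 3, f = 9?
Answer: -55043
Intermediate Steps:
b = 3 (b = (9 - 9) + 3 = 0 + 3 = 3)
K(R) = 74 (K(R) = 3 - 1*(-71) = 3 + 71 = 74)
(K(163) - 29335) - 25782 = (74 - 29335) - 25782 = -29261 - 25782 = -55043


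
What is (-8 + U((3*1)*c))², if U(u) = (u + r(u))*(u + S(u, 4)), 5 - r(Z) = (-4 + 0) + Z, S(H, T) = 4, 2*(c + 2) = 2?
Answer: 1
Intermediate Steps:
c = -1 (c = -2 + (½)*2 = -2 + 1 = -1)
r(Z) = 9 - Z (r(Z) = 5 - ((-4 + 0) + Z) = 5 - (-4 + Z) = 5 + (4 - Z) = 9 - Z)
U(u) = 36 + 9*u (U(u) = (u + (9 - u))*(u + 4) = 9*(4 + u) = 36 + 9*u)
(-8 + U((3*1)*c))² = (-8 + (36 + 9*((3*1)*(-1))))² = (-8 + (36 + 9*(3*(-1))))² = (-8 + (36 + 9*(-3)))² = (-8 + (36 - 27))² = (-8 + 9)² = 1² = 1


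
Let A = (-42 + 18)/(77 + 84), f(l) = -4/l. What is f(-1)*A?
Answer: -96/161 ≈ -0.59627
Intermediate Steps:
A = -24/161 ≈ -0.14907
f(-1)*A = -4/(-1)*(-24/161) = -4*(-1)*(-24/161) = 4*(-24/161) = -96/161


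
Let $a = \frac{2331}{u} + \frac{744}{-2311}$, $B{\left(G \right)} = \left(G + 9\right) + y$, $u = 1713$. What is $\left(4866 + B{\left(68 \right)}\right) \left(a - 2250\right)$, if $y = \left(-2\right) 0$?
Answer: $- \frac{14669274008661}{1319581} \approx -1.1117 \cdot 10^{7}$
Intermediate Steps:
$y = 0$
$B{\left(G \right)} = 9 + G$ ($B{\left(G \right)} = \left(G + 9\right) + 0 = \left(9 + G\right) + 0 = 9 + G$)
$a = \frac{1370823}{1319581}$ ($a = \frac{2331}{1713} + \frac{744}{-2311} = 2331 \cdot \frac{1}{1713} + 744 \left(- \frac{1}{2311}\right) = \frac{777}{571} - \frac{744}{2311} = \frac{1370823}{1319581} \approx 1.0388$)
$\left(4866 + B{\left(68 \right)}\right) \left(a - 2250\right) = \left(4866 + \left(9 + 68\right)\right) \left(\frac{1370823}{1319581} - 2250\right) = \left(4866 + 77\right) \left(- \frac{2967686427}{1319581}\right) = 4943 \left(- \frac{2967686427}{1319581}\right) = - \frac{14669274008661}{1319581}$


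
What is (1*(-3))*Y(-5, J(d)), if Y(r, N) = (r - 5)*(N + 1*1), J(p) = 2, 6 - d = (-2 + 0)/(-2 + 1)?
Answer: 90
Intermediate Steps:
d = 4 (d = 6 - (-2 + 0)/(-2 + 1) = 6 - (-2)/(-1) = 6 - (-2)*(-1) = 6 - 1*2 = 6 - 2 = 4)
Y(r, N) = (1 + N)*(-5 + r) (Y(r, N) = (-5 + r)*(N + 1) = (-5 + r)*(1 + N) = (1 + N)*(-5 + r))
(1*(-3))*Y(-5, J(d)) = (1*(-3))*(-5 - 5 - 5*2 + 2*(-5)) = -3*(-5 - 5 - 10 - 10) = -3*(-30) = 90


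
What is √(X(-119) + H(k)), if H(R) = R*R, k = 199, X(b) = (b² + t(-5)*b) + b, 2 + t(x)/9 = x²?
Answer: √29010 ≈ 170.32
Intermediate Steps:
t(x) = -18 + 9*x²
X(b) = b² + 208*b (X(b) = (b² + (-18 + 9*(-5)²)*b) + b = (b² + (-18 + 9*25)*b) + b = (b² + (-18 + 225)*b) + b = (b² + 207*b) + b = b² + 208*b)
H(R) = R²
√(X(-119) + H(k)) = √(-119*(208 - 119) + 199²) = √(-119*89 + 39601) = √(-10591 + 39601) = √29010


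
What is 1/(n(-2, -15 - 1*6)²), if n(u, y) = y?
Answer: 1/441 ≈ 0.0022676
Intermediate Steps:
1/(n(-2, -15 - 1*6)²) = 1/((-15 - 1*6)²) = 1/((-15 - 6)²) = 1/((-21)²) = 1/441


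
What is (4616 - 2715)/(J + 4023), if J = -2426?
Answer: 1901/1597 ≈ 1.1904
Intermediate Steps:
(4616 - 2715)/(J + 4023) = (4616 - 2715)/(-2426 + 4023) = 1901/1597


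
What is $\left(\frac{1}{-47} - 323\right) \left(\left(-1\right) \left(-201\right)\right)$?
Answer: $- \frac{3051582}{47} \approx -64927.0$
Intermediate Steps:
$\left(\frac{1}{-47} - 323\right) \left(\left(-1\right) \left(-201\right)\right) = \left(- \frac{1}{47} - 323\right) 201 = \left(- \frac{15182}{47}\right) 201 = - \frac{3051582}{47}$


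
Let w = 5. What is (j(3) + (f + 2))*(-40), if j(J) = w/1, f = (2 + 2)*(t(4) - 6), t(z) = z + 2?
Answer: -280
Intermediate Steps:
t(z) = 2 + z
f = 0 (f = (2 + 2)*((2 + 4) - 6) = 4*(6 - 6) = 4*0 = 0)
j(J) = 5 (j(J) = 5/1 = 5*1 = 5)
(j(3) + (f + 2))*(-40) = (5 + (0 + 2))*(-40) = (5 + 2)*(-40) = 7*(-40) = -280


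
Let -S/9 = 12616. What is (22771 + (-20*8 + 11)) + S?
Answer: -90922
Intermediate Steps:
S = -113544 (S = -9*12616 = -113544)
(22771 + (-20*8 + 11)) + S = (22771 + (-20*8 + 11)) - 113544 = (22771 + (-160 + 11)) - 113544 = (22771 - 149) - 113544 = 22622 - 113544 = -90922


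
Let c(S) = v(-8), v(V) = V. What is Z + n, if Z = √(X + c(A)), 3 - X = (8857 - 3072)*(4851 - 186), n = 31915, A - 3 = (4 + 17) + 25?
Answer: 31915 + I*√26987030 ≈ 31915.0 + 5194.9*I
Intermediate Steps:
A = 49 (A = 3 + ((4 + 17) + 25) = 3 + (21 + 25) = 3 + 46 = 49)
c(S) = -8
X = -26987022 (X = 3 - (8857 - 3072)*(4851 - 186) = 3 - 5785*4665 = 3 - 1*26987025 = 3 - 26987025 = -26987022)
Z = I*√26987030 (Z = √(-26987022 - 8) = √(-26987030) = I*√26987030 ≈ 5194.9*I)
Z + n = I*√26987030 + 31915 = 31915 + I*√26987030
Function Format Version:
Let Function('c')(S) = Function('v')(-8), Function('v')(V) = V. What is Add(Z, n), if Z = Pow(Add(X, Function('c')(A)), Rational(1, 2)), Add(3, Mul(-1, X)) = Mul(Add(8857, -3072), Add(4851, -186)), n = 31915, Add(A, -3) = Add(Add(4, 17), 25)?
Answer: Add(31915, Mul(I, Pow(26987030, Rational(1, 2)))) ≈ Add(31915., Mul(5194.9, I))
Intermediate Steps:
A = 49 (A = Add(3, Add(Add(4, 17), 25)) = Add(3, Add(21, 25)) = Add(3, 46) = 49)
Function('c')(S) = -8
X = -26987022 (X = Add(3, Mul(-1, Mul(Add(8857, -3072), Add(4851, -186)))) = Add(3, Mul(-1, Mul(5785, 4665))) = Add(3, Mul(-1, 26987025)) = Add(3, -26987025) = -26987022)
Z = Mul(I, Pow(26987030, Rational(1, 2))) (Z = Pow(Add(-26987022, -8), Rational(1, 2)) = Pow(-26987030, Rational(1, 2)) = Mul(I, Pow(26987030, Rational(1, 2))) ≈ Mul(5194.9, I))
Add(Z, n) = Add(Mul(I, Pow(26987030, Rational(1, 2))), 31915) = Add(31915, Mul(I, Pow(26987030, Rational(1, 2))))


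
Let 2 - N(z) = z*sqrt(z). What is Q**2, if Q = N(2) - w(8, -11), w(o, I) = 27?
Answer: 633 + 100*sqrt(2) ≈ 774.42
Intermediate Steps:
N(z) = 2 - z**(3/2) (N(z) = 2 - z*sqrt(z) = 2 - z**(3/2))
Q = -25 - 2*sqrt(2) (Q = (2 - 2**(3/2)) - 1*27 = (2 - 2*sqrt(2)) - 27 = -25 - 2*sqrt(2) ≈ -27.828)
Q**2 = (-25 - 2*sqrt(2))**2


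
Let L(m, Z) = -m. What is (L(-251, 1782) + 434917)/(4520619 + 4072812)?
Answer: 145056/2864477 ≈ 0.050640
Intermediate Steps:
(L(-251, 1782) + 434917)/(4520619 + 4072812) = (-1*(-251) + 434917)/(4520619 + 4072812) = (251 + 434917)/8593431 = 435168*(1/8593431) = 145056/2864477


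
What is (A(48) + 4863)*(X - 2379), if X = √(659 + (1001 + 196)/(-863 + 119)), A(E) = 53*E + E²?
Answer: -23102469 + 9711*√10108046/124 ≈ -2.2853e+7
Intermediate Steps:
A(E) = E² + 53*E
X = √10108046/124 (X = √(659 + 1197/(-744)) = √(659 + 1197*(-1/744)) = √(659 - 399/248) = √(163033/248) = √10108046/124 ≈ 25.640)
(A(48) + 4863)*(X - 2379) = (48*(53 + 48) + 4863)*(√10108046/124 - 2379) = (48*101 + 4863)*(-2379 + √10108046/124) = (4848 + 4863)*(-2379 + √10108046/124) = 9711*(-2379 + √10108046/124) = -23102469 + 9711*√10108046/124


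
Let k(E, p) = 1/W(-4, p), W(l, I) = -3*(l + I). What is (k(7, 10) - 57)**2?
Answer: 1054729/324 ≈ 3255.3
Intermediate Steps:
W(l, I) = -3*I - 3*l (W(l, I) = -3*(I + l) = -3*I - 3*l)
k(E, p) = 1/(12 - 3*p) (k(E, p) = 1/(-3*p - 3*(-4)) = 1/(-3*p + 12) = 1/(12 - 3*p))
(k(7, 10) - 57)**2 = (-1/(-12 + 3*10) - 57)**2 = (-1/(-12 + 30) - 57)**2 = (-1/18 - 57)**2 = (-1027/18)**2 = 1054729/324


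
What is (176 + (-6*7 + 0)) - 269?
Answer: -135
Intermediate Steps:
(176 + (-6*7 + 0)) - 269 = (176 + (-42 + 0)) - 269 = (176 - 42) - 269 = 134 - 269 = -135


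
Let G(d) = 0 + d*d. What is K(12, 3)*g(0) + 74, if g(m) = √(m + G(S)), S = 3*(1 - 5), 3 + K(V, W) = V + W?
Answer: 218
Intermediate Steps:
K(V, W) = -3 + V + W (K(V, W) = -3 + (V + W) = -3 + V + W)
S = -12 (S = 3*(-4) = -12)
G(d) = d² (G(d) = 0 + d² = d²)
g(m) = √(144 + m) (g(m) = √(m + (-12)²) = √(m + 144) = √(144 + m))
K(12, 3)*g(0) + 74 = (-3 + 12 + 3)*√(144 + 0) + 74 = 12*√144 + 74 = 12*12 + 74 = 144 + 74 = 218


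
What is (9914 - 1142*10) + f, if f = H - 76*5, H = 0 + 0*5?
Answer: -1886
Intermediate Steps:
H = 0 (H = 0 + 0 = 0)
f = -380 (f = 0 - 76*5 = 0 - 380 = -380)
(9914 - 1142*10) + f = (9914 - 1142*10) - 380 = (9914 - 11420) - 380 = -1506 - 380 = -1886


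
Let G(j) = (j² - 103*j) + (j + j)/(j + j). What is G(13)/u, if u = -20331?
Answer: 1169/20331 ≈ 0.057498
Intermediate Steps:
G(j) = 1 + j² - 103*j (G(j) = (j² - 103*j) + (2*j)/((2*j)) = (j² - 103*j) + (2*j)*(1/(2*j)) = (j² - 103*j) + 1 = 1 + j² - 103*j)
G(13)/u = (1 + 13² - 103*13)/(-20331) = (1 + 169 - 1339)*(-1/20331) = -1169*(-1/20331) = 1169/20331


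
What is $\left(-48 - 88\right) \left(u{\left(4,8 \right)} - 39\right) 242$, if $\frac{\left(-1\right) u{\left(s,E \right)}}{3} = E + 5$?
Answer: $2567136$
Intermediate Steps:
$u{\left(s,E \right)} = -15 - 3 E$ ($u{\left(s,E \right)} = - 3 \left(E + 5\right) = - 3 \left(5 + E\right) = -15 - 3 E$)
$\left(-48 - 88\right) \left(u{\left(4,8 \right)} - 39\right) 242 = \left(-48 - 88\right) \left(\left(-15 - 24\right) - 39\right) 242 = - 136 \left(\left(-15 - 24\right) - 39\right) 242 = - 136 \left(-39 - 39\right) 242 = \left(-136\right) \left(-78\right) 242 = 10608 \cdot 242 = 2567136$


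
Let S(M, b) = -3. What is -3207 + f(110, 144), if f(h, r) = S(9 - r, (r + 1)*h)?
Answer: -3210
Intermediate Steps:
f(h, r) = -3
-3207 + f(110, 144) = -3207 - 3 = -3210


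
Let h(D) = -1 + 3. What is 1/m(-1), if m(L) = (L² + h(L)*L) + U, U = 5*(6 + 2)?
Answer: 1/39 ≈ 0.025641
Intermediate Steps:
h(D) = 2
U = 40 (U = 5*8 = 40)
m(L) = 40 + L² + 2*L (m(L) = (L² + 2*L) + 40 = 40 + L² + 2*L)
1/m(-1) = 1/(40 + (-1)² + 2*(-1)) = 1/(40 + 1 - 2) = 1/39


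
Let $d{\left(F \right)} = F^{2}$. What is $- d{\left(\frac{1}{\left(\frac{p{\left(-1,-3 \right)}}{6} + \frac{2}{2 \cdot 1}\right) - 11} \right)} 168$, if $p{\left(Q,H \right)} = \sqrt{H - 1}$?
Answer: $- \frac{1512}{\left(30 - i\right)^{2}} \approx -1.6744 - 0.11175 i$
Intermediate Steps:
$p{\left(Q,H \right)} = \sqrt{-1 + H}$
$- d{\left(\frac{1}{\left(\frac{p{\left(-1,-3 \right)}}{6} + \frac{2}{2 \cdot 1}\right) - 11} \right)} 168 = - \left(\frac{1}{\left(\frac{\sqrt{-1 - 3}}{6} + \frac{2}{2 \cdot 1}\right) - 11}\right)^{2} \cdot 168 = - \left(\frac{1}{\left(\sqrt{-4} \cdot \frac{1}{6} + \frac{2}{2}\right) - 11}\right)^{2} \cdot 168 = - \left(\frac{1}{\left(2 i \frac{1}{6} + 2 \cdot \frac{1}{2}\right) - 11}\right)^{2} \cdot 168 = - \left(\frac{1}{\left(\frac{i}{3} + 1\right) - 11}\right)^{2} \cdot 168 = - \left(\frac{1}{\left(1 + \frac{i}{3}\right) - 11}\right)^{2} \cdot 168 = - \left(\frac{1}{-10 + \frac{i}{3}}\right)^{2} \cdot 168 = - \left(\frac{9 \left(-10 - \frac{i}{3}\right)}{901}\right)^{2} \cdot 168 = - \frac{81 \left(-10 - \frac{i}{3}\right)^{2}}{811801} \cdot 168 = - \frac{13608 \left(-10 - \frac{i}{3}\right)^{2}}{811801}$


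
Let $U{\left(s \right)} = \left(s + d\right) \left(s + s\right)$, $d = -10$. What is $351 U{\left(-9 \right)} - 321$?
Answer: $119721$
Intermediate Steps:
$U{\left(s \right)} = 2 s \left(-10 + s\right)$ ($U{\left(s \right)} = \left(s - 10\right) \left(s + s\right) = \left(-10 + s\right) 2 s = 2 s \left(-10 + s\right)$)
$351 U{\left(-9 \right)} - 321 = 351 \cdot 2 \left(-9\right) \left(-10 - 9\right) - 321 = 351 \cdot 2 \left(-9\right) \left(-19\right) - 321 = 351 \cdot 342 - 321 = 120042 - 321 = 119721$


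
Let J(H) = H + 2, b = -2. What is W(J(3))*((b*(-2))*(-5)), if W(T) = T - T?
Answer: 0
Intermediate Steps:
J(H) = 2 + H
W(T) = 0
W(J(3))*((b*(-2))*(-5)) = 0*(-2*(-2)*(-5)) = 0*(4*(-5)) = 0*(-20) = 0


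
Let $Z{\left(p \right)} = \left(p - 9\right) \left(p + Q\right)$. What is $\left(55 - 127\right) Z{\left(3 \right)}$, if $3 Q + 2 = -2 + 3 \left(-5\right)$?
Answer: $-1440$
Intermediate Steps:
$Q = - \frac{19}{3}$ ($Q = - \frac{2}{3} + \frac{-2 + 3 \left(-5\right)}{3} = - \frac{2}{3} + \frac{-2 - 15}{3} = - \frac{2}{3} + \frac{1}{3} \left(-17\right) = - \frac{2}{3} - \frac{17}{3} = - \frac{19}{3} \approx -6.3333$)
$Z{\left(p \right)} = \left(-9 + p\right) \left(- \frac{19}{3} + p\right)$ ($Z{\left(p \right)} = \left(p - 9\right) \left(p - \frac{19}{3}\right) = \left(-9 + p\right) \left(- \frac{19}{3} + p\right)$)
$\left(55 - 127\right) Z{\left(3 \right)} = \left(55 - 127\right) \left(57 + 3^{2} - 46\right) = - 72 \left(57 + 9 - 46\right) = \left(-72\right) 20 = -1440$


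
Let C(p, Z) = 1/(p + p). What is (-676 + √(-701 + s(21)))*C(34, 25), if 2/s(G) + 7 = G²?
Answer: -169/17 + I*√8252293/7378 ≈ -9.9412 + 0.38936*I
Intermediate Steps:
s(G) = 2/(-7 + G²)
C(p, Z) = 1/(2*p)
(-676 + √(-701 + s(21)))*C(34, 25) = (-676 + √(-701 + 2/(-7 + 21²)))*((½)/34) = (-676 + √(-701 + 2/(-7 + 441)))*((½)*(1/34)) = (-676 + √(-701 + 2/434))*(1/68) = (-676 + √(-701 + 2*(1/434)))*(1/68) = (-676 + √(-701 + 1/217))*(1/68) = (-676 + √(-152116/217))*(1/68) = (-676 + 2*I*√8252293/217)*(1/68) = -169/17 + I*√8252293/7378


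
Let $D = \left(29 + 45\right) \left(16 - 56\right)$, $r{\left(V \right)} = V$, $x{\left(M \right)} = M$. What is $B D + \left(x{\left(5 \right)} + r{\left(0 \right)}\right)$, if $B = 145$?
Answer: $-429195$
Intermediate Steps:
$D = -2960$ ($D = 74 \left(-40\right) = -2960$)
$B D + \left(x{\left(5 \right)} + r{\left(0 \right)}\right) = 145 \left(-2960\right) + \left(5 + 0\right) = -429200 + 5 = -429195$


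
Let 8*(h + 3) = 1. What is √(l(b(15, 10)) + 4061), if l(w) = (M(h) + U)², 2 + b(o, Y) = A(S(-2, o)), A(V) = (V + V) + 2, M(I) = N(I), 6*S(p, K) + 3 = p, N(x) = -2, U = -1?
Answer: √4070 ≈ 63.797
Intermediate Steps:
h = -23/8 (h = -3 + (⅛)*1 = -3 + ⅛ = -23/8 ≈ -2.8750)
S(p, K) = -½ + p/6
M(I) = -2
A(V) = 2 + 2*V (A(V) = 2*V + 2 = 2 + 2*V)
b(o, Y) = -5/3 (b(o, Y) = -2 + (2 + 2*(-½ + (⅙)*(-2))) = -2 + (2 + 2*(-½ - ⅓)) = -2 + (2 + 2*(-⅚)) = -2 + (2 - 5/3) = -2 + ⅓ = -5/3)
l(w) = 9 (l(w) = (-2 - 1)² = (-3)² = 9)
√(l(b(15, 10)) + 4061) = √(9 + 4061) = √4070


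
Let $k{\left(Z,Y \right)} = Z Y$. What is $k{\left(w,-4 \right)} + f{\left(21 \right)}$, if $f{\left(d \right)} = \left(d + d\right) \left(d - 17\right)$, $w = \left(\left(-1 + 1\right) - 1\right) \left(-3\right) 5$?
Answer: $108$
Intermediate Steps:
$w = 15$ ($w = \left(0 - 1\right) \left(-3\right) 5 = \left(-1\right) \left(-3\right) 5 = 3 \cdot 5 = 15$)
$k{\left(Z,Y \right)} = Y Z$
$f{\left(d \right)} = 2 d \left(-17 + d\right)$
$k{\left(w,-4 \right)} + f{\left(21 \right)} = \left(-4\right) 15 + 2 \cdot 21 \left(-17 + 21\right) = -60 + 2 \cdot 21 \cdot 4 = -60 + 168 = 108$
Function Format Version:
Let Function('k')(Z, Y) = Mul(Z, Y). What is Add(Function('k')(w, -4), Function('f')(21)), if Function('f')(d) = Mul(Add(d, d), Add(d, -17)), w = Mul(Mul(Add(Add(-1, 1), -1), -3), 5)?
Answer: 108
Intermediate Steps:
w = 15 (w = Mul(Mul(Add(0, -1), -3), 5) = Mul(Mul(-1, -3), 5) = Mul(3, 5) = 15)
Function('k')(Z, Y) = Mul(Y, Z)
Function('f')(d) = Mul(2, d, Add(-17, d)) (Function('f')(d) = Mul(Mul(2, d), Add(-17, d)) = Mul(2, d, Add(-17, d)))
Add(Function('k')(w, -4), Function('f')(21)) = Add(Mul(-4, 15), Mul(2, 21, Add(-17, 21))) = Add(-60, Mul(2, 21, 4)) = Add(-60, 168) = 108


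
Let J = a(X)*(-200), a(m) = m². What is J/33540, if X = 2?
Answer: -40/1677 ≈ -0.023852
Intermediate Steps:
J = -800 (J = 2²*(-200) = 4*(-200) = -800)
J/33540 = -800/33540 = -800*1/33540 = -40/1677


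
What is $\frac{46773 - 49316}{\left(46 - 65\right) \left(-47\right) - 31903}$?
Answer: $\frac{2543}{31010} \approx 0.082006$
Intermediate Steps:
$\frac{46773 - 49316}{\left(46 - 65\right) \left(-47\right) - 31903} = - \frac{2543}{\left(-19\right) \left(-47\right) - 31903} = - \frac{2543}{893 - 31903} = - \frac{2543}{-31010} = \left(-2543\right) \left(- \frac{1}{31010}\right) = \frac{2543}{31010}$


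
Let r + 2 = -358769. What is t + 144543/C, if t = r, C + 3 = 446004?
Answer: -53337360076/148667 ≈ -3.5877e+5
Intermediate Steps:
C = 446001 (C = -3 + 446004 = 446001)
r = -358771 (r = -2 - 358769 = -358771)
t = -358771
t + 144543/C = -358771 + 144543/446001 = -358771 + 144543*(1/446001) = -358771 + 48181/148667 = -53337360076/148667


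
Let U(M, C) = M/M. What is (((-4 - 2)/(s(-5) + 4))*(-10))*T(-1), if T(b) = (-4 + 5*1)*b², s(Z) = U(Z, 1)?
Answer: 12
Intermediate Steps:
U(M, C) = 1
s(Z) = 1
T(b) = b² (T(b) = (-4 + 5)*b² = 1*b² = b²)
(((-4 - 2)/(s(-5) + 4))*(-10))*T(-1) = (((-4 - 2)/(1 + 4))*(-10))*(-1)² = (-6/5*(-10))*1 = (-6*⅕*(-10))*1 = -6/5*(-10)*1 = 12*1 = 12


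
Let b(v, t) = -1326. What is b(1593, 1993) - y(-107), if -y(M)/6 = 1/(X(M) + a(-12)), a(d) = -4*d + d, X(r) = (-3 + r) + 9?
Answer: -86196/65 ≈ -1326.1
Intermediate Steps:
X(r) = 6 + r
a(d) = -3*d
y(M) = -6/(42 + M) (y(M) = -6/((6 + M) - 3*(-12)) = -6/((6 + M) + 36) = -6/(42 + M))
b(1593, 1993) - y(-107) = -1326 - (-6)/(42 - 107) = -1326 - (-6)/(-65) = -1326 - (-6)*(-1)/65 = -1326 - 1*6/65 = -1326 - 6/65 = -86196/65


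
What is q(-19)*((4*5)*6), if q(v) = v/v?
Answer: 120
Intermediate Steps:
q(v) = 1
q(-19)*((4*5)*6) = 1*((4*5)*6) = 1*(20*6) = 1*120 = 120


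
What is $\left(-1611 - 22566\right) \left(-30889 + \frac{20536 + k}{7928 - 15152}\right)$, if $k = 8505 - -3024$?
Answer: $\frac{1798560885859}{2408} \approx 7.4691 \cdot 10^{8}$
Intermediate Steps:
$k = 11529$ ($k = 8505 + 3024 = 11529$)
$\left(-1611 - 22566\right) \left(-30889 + \frac{20536 + k}{7928 - 15152}\right) = \left(-1611 - 22566\right) \left(-30889 + \frac{20536 + 11529}{7928 - 15152}\right) = - 24177 \left(-30889 + \frac{32065}{-7224}\right) = - 24177 \left(-30889 + 32065 \left(- \frac{1}{7224}\right)\right) = - 24177 \left(-30889 - \frac{32065}{7224}\right) = \left(-24177\right) \left(- \frac{223174201}{7224}\right) = \frac{1798560885859}{2408}$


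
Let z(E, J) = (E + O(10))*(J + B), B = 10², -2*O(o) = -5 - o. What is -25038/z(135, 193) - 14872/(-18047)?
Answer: 112721596/502338245 ≈ 0.22439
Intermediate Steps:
O(o) = 5/2 + o/2 (O(o) = -(-5 - o)/2 = 5/2 + o/2)
B = 100
z(E, J) = (100 + J)*(15/2 + E) (z(E, J) = (E + (5/2 + (½)*10))*(J + 100) = (E + (5/2 + 5))*(100 + J) = (E + 15/2)*(100 + J) = (15/2 + E)*(100 + J) = (100 + J)*(15/2 + E))
-25038/z(135, 193) - 14872/(-18047) = -25038/(750 + 100*135 + (15/2)*193 + 135*193) - 14872/(-18047) = -25038/(750 + 13500 + 2895/2 + 26055) - 14872*(-1/18047) = -25038/83505/2 + 14872/18047 = -25038*2/83505 + 14872/18047 = -16692/27835 + 14872/18047 = 112721596/502338245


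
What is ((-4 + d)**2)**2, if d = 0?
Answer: 256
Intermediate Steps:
((-4 + d)**2)**2 = ((-4 + 0)**2)**2 = ((-4)**2)**2 = 16**2 = 256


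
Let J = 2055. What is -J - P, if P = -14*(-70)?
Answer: -3035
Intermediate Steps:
P = 980
-J - P = -1*2055 - 1*980 = -2055 - 980 = -3035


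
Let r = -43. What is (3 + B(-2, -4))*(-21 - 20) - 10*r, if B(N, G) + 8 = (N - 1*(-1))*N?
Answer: 553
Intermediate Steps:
B(N, G) = -8 + N*(1 + N) (B(N, G) = -8 + (N - 1*(-1))*N = -8 + (N + 1)*N = -8 + (1 + N)*N = -8 + N*(1 + N))
(3 + B(-2, -4))*(-21 - 20) - 10*r = (3 + (-8 - 2 + (-2)**2))*(-21 - 20) - 10*(-43) = (3 + (-8 - 2 + 4))*(-41) + 430 = (3 - 6)*(-41) + 430 = -3*(-41) + 430 = 123 + 430 = 553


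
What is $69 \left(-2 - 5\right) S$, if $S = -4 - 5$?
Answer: $4347$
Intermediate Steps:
$S = -9$ ($S = -4 - 5 = -9$)
$69 \left(-2 - 5\right) S = 69 \left(-2 - 5\right) \left(-9\right) = 69 \left(\left(-7\right) \left(-9\right)\right) = 69 \cdot 63 = 4347$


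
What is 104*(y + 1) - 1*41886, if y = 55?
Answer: -36062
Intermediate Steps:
104*(y + 1) - 1*41886 = 104*(55 + 1) - 1*41886 = 104*56 - 41886 = 5824 - 41886 = -36062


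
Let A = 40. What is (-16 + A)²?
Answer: 576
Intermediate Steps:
(-16 + A)² = (-16 + 40)² = 24² = 576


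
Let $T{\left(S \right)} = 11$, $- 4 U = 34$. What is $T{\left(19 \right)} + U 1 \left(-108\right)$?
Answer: $929$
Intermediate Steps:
$U = - \frac{17}{2}$ ($U = \left(- \frac{1}{4}\right) 34 = - \frac{17}{2} \approx -8.5$)
$T{\left(19 \right)} + U 1 \left(-108\right) = 11 + \left(- \frac{17}{2}\right) 1 \left(-108\right) = 11 - -918 = 11 + 918 = 929$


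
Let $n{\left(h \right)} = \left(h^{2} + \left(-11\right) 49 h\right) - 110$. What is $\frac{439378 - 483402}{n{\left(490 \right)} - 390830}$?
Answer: $\frac{22012}{207475} \approx 0.10609$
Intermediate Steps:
$n{\left(h \right)} = -110 + h^{2} - 539 h$ ($n{\left(h \right)} = \left(h^{2} - 539 h\right) - 110 = -110 + h^{2} - 539 h$)
$\frac{439378 - 483402}{n{\left(490 \right)} - 390830} = \frac{439378 - 483402}{\left(-110 + 490^{2} - 264110\right) - 390830} = - \frac{44024}{\left(-110 + 240100 - 264110\right) - 390830} = - \frac{44024}{-24120 - 390830} = - \frac{44024}{-414950} = \left(-44024\right) \left(- \frac{1}{414950}\right) = \frac{22012}{207475}$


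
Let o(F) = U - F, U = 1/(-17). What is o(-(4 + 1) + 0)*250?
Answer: 21000/17 ≈ 1235.3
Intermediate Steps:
U = -1/17 ≈ -0.058824
o(F) = -1/17 - F
o(-(4 + 1) + 0)*250 = (-1/17 - (-(4 + 1) + 0))*250 = (-1/17 - (-1*5 + 0))*250 = (-1/17 - (-5 + 0))*250 = (-1/17 - 1*(-5))*250 = (-1/17 + 5)*250 = (84/17)*250 = 21000/17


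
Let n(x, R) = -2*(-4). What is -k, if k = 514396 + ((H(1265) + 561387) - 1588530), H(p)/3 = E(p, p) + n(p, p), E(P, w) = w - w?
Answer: 512723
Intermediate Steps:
n(x, R) = 8
E(P, w) = 0
H(p) = 24 (H(p) = 3*(0 + 8) = 3*8 = 24)
k = -512723 (k = 514396 + ((24 + 561387) - 1588530) = 514396 + (561411 - 1588530) = 514396 - 1027119 = -512723)
-k = -1*(-512723) = 512723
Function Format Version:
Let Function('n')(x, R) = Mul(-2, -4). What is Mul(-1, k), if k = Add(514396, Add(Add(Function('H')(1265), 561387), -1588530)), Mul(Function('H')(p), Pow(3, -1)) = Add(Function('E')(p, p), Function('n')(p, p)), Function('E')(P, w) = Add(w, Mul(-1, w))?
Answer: 512723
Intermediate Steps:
Function('n')(x, R) = 8
Function('E')(P, w) = 0
Function('H')(p) = 24 (Function('H')(p) = Mul(3, Add(0, 8)) = Mul(3, 8) = 24)
k = -512723 (k = Add(514396, Add(Add(24, 561387), -1588530)) = Add(514396, Add(561411, -1588530)) = Add(514396, -1027119) = -512723)
Mul(-1, k) = Mul(-1, -512723) = 512723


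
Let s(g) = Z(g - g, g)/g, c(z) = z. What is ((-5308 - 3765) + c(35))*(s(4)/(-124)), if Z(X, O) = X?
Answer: 0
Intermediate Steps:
s(g) = 0 (s(g) = (g - g)/g = 0/g = 0)
((-5308 - 3765) + c(35))*(s(4)/(-124)) = ((-5308 - 3765) + 35)*(0/(-124)) = (-9073 + 35)*(0*(-1/124)) = -9038*0 = 0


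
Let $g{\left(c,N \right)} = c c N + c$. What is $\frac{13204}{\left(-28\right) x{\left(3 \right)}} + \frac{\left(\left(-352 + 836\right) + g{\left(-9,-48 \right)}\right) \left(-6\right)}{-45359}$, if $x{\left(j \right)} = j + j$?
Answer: $- \frac{150590135}{1905078} \approx -79.047$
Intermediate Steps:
$g{\left(c,N \right)} = c + N c^{2}$ ($g{\left(c,N \right)} = c^{2} N + c = N c^{2} + c = c + N c^{2}$)
$x{\left(j \right)} = 2 j$
$\frac{13204}{\left(-28\right) x{\left(3 \right)}} + \frac{\left(\left(-352 + 836\right) + g{\left(-9,-48 \right)}\right) \left(-6\right)}{-45359} = \frac{13204}{\left(-28\right) 2 \cdot 3} + \frac{\left(\left(-352 + 836\right) - 9 \left(1 - -432\right)\right) \left(-6\right)}{-45359} = \frac{13204}{\left(-28\right) 6} + \left(484 - 9 \left(1 + 432\right)\right) \left(-6\right) \left(- \frac{1}{45359}\right) = \frac{13204}{-168} + \left(484 - 3897\right) \left(-6\right) \left(- \frac{1}{45359}\right) = 13204 \left(- \frac{1}{168}\right) + \left(484 - 3897\right) \left(-6\right) \left(- \frac{1}{45359}\right) = - \frac{3301}{42} + \left(-3413\right) \left(-6\right) \left(- \frac{1}{45359}\right) = - \frac{3301}{42} + 20478 \left(- \frac{1}{45359}\right) = - \frac{3301}{42} - \frac{20478}{45359} = - \frac{150590135}{1905078}$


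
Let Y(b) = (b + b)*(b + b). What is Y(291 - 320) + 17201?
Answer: 20565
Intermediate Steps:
Y(b) = 4*b² (Y(b) = (2*b)*(2*b) = 4*b²)
Y(291 - 320) + 17201 = 4*(291 - 320)² + 17201 = 4*(-29)² + 17201 = 4*841 + 17201 = 3364 + 17201 = 20565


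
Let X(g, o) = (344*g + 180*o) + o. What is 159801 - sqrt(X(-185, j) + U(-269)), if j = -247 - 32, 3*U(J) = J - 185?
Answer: 159801 - I*sqrt(1028613)/3 ≈ 1.598e+5 - 338.07*I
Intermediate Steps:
U(J) = -185/3 + J/3 (U(J) = (J - 185)/3 = (-185 + J)/3 = -185/3 + J/3)
j = -279
X(g, o) = 181*o + 344*g (X(g, o) = (180*o + 344*g) + o = 181*o + 344*g)
159801 - sqrt(X(-185, j) + U(-269)) = 159801 - sqrt((181*(-279) + 344*(-185)) + (-185/3 + (1/3)*(-269))) = 159801 - sqrt((-50499 - 63640) + (-185/3 - 269/3)) = 159801 - sqrt(-114139 - 454/3) = 159801 - sqrt(-342871/3) = 159801 - I*sqrt(1028613)/3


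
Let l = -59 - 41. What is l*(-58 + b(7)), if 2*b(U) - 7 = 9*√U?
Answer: 5450 - 450*√7 ≈ 4259.4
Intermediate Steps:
l = -100
b(U) = 7/2 + 9*√U/2 (b(U) = 7/2 + (9*√U)/2 = 7/2 + 9*√U/2)
l*(-58 + b(7)) = -100*(-58 + (7/2 + 9*√7/2)) = -100*(-109/2 + 9*√7/2) = 5450 - 450*√7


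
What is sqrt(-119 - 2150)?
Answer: I*sqrt(2269) ≈ 47.634*I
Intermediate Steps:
sqrt(-119 - 2150) = sqrt(-2269) = I*sqrt(2269)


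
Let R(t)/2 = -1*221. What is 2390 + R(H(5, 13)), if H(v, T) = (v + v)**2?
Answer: 1948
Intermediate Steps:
H(v, T) = 4*v**2 (H(v, T) = (2*v)**2 = 4*v**2)
R(t) = -442 (R(t) = 2*(-1*221) = 2*(-221) = -442)
2390 + R(H(5, 13)) = 2390 - 442 = 1948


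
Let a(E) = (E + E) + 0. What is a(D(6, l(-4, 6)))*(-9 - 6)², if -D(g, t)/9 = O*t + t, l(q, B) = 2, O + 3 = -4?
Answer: 48600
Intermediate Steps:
O = -7 (O = -3 - 4 = -7)
D(g, t) = 54*t (D(g, t) = -9*(-7*t + t) = -(-54)*t = 54*t)
a(E) = 2*E (a(E) = 2*E + 0 = 2*E)
a(D(6, l(-4, 6)))*(-9 - 6)² = (2*(54*2))*(-9 - 6)² = (2*108)*(-15)² = 216*225 = 48600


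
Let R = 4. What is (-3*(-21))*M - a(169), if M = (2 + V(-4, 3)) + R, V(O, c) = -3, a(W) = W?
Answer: 20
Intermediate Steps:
M = 3 (M = (2 - 3) + 4 = -1 + 4 = 3)
(-3*(-21))*M - a(169) = -3*(-21)*3 - 1*169 = 63*3 - 169 = 189 - 169 = 20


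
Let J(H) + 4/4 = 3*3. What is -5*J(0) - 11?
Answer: -51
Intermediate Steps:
J(H) = 8 (J(H) = -1 + 3*3 = -1 + 9 = 8)
-5*J(0) - 11 = -5*8 - 11 = -40 - 11 = -51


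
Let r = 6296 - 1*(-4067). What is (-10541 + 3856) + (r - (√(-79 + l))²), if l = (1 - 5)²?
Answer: 3741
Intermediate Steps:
l = 16 (l = (-4)² = 16)
r = 10363 (r = 6296 + 4067 = 10363)
(-10541 + 3856) + (r - (√(-79 + l))²) = (-10541 + 3856) + (10363 - (√(-79 + 16))²) = -6685 + (10363 - (√(-63))²) = -6685 + (10363 - (3*I*√7)²) = -6685 + (10363 - 1*(-63)) = -6685 + (10363 + 63) = -6685 + 10426 = 3741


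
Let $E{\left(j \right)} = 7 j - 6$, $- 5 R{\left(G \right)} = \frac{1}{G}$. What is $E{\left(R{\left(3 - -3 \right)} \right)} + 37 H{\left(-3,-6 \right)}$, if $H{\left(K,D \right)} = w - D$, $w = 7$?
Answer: $\frac{14243}{30} \approx 474.77$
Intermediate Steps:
$R{\left(G \right)} = - \frac{1}{5 G}$
$E{\left(j \right)} = -6 + 7 j$
$H{\left(K,D \right)} = 7 - D$
$E{\left(R{\left(3 - -3 \right)} \right)} + 37 H{\left(-3,-6 \right)} = \left(-6 + 7 \left(- \frac{1}{5 \left(3 - -3\right)}\right)\right) + 37 \left(7 - -6\right) = \left(-6 + 7 \left(- \frac{1}{5 \left(3 + 3\right)}\right)\right) + 37 \left(7 + 6\right) = \left(-6 + 7 \left(- \frac{1}{5 \cdot 6}\right)\right) + 37 \cdot 13 = \left(-6 + 7 \left(\left(- \frac{1}{5}\right) \frac{1}{6}\right)\right) + 481 = \left(-6 + 7 \left(- \frac{1}{30}\right)\right) + 481 = \left(-6 - \frac{7}{30}\right) + 481 = - \frac{187}{30} + 481 = \frac{14243}{30}$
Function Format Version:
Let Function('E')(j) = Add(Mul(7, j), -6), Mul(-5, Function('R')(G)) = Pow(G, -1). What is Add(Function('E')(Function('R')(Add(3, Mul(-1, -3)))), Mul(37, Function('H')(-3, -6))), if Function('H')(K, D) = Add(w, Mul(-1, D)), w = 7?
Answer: Rational(14243, 30) ≈ 474.77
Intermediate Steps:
Function('R')(G) = Mul(Rational(-1, 5), Pow(G, -1))
Function('E')(j) = Add(-6, Mul(7, j))
Function('H')(K, D) = Add(7, Mul(-1, D))
Add(Function('E')(Function('R')(Add(3, Mul(-1, -3)))), Mul(37, Function('H')(-3, -6))) = Add(Add(-6, Mul(7, Mul(Rational(-1, 5), Pow(Add(3, Mul(-1, -3)), -1)))), Mul(37, Add(7, Mul(-1, -6)))) = Add(Add(-6, Mul(7, Mul(Rational(-1, 5), Pow(Add(3, 3), -1)))), Mul(37, Add(7, 6))) = Add(Add(-6, Mul(7, Mul(Rational(-1, 5), Pow(6, -1)))), Mul(37, 13)) = Add(Add(-6, Mul(7, Mul(Rational(-1, 5), Rational(1, 6)))), 481) = Add(Add(-6, Mul(7, Rational(-1, 30))), 481) = Add(Add(-6, Rational(-7, 30)), 481) = Add(Rational(-187, 30), 481) = Rational(14243, 30)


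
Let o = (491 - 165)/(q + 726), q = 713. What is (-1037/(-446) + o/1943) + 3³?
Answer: 36568728579/1247005742 ≈ 29.325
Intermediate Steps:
o = 326/1439 (o = (491 - 165)/(713 + 726) = 326/1439 ≈ 0.22655)
(-1037/(-446) + o/1943) + 3³ = (-1037/(-446) + (326/1439)/1943) + 3³ = (-1037*(-1/446) + (326/1439)*(1/1943)) + 27 = (1037/446 + 326/2795977) + 27 = 2899573545/1247005742 + 27 = 36568728579/1247005742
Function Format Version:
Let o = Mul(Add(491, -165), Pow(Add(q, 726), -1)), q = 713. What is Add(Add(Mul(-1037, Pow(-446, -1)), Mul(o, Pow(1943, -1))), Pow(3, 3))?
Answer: Rational(36568728579, 1247005742) ≈ 29.325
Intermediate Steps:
o = Rational(326, 1439) (o = Mul(Add(491, -165), Pow(Add(713, 726), -1)) = Mul(326, Pow(1439, -1)) = Mul(326, Rational(1, 1439)) = Rational(326, 1439) ≈ 0.22655)
Add(Add(Mul(-1037, Pow(-446, -1)), Mul(o, Pow(1943, -1))), Pow(3, 3)) = Add(Add(Mul(-1037, Pow(-446, -1)), Mul(Rational(326, 1439), Pow(1943, -1))), Pow(3, 3)) = Add(Add(Mul(-1037, Rational(-1, 446)), Mul(Rational(326, 1439), Rational(1, 1943))), 27) = Add(Add(Rational(1037, 446), Rational(326, 2795977)), 27) = Add(Rational(2899573545, 1247005742), 27) = Rational(36568728579, 1247005742)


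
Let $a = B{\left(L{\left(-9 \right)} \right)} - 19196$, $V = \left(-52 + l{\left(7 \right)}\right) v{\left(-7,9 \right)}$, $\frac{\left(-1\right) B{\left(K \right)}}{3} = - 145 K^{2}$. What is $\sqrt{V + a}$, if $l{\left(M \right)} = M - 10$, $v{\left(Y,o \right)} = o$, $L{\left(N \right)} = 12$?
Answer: $\sqrt{42949} \approx 207.24$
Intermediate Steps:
$l{\left(M \right)} = -10 + M$
$B{\left(K \right)} = 435 K^{2}$ ($B{\left(K \right)} = - 3 \left(- 145 K^{2}\right) = 435 K^{2}$)
$V = -495$ ($V = \left(-52 + \left(-10 + 7\right)\right) 9 = \left(-52 - 3\right) 9 = \left(-55\right) 9 = -495$)
$a = 43444$ ($a = 435 \cdot 12^{2} - 19196 = 435 \cdot 144 - 19196 = 62640 - 19196 = 43444$)
$\sqrt{V + a} = \sqrt{-495 + 43444} = \sqrt{42949}$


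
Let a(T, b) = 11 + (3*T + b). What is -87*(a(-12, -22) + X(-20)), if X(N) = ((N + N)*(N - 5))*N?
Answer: 1744089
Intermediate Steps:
a(T, b) = 11 + b + 3*T (a(T, b) = 11 + (b + 3*T) = 11 + b + 3*T)
X(N) = 2*N²*(-5 + N) (X(N) = ((2*N)*(-5 + N))*N = (2*N*(-5 + N))*N = 2*N²*(-5 + N))
-87*(a(-12, -22) + X(-20)) = -87*((11 - 22 + 3*(-12)) + 2*(-20)²*(-5 - 20)) = -87*((11 - 22 - 36) + 2*400*(-25)) = -87*(-47 - 20000) = -87*(-20047) = 1744089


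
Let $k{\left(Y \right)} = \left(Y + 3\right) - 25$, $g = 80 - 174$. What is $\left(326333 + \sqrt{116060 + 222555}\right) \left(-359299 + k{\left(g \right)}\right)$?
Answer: $-117288975195 - 359415 \sqrt{338615} \approx -1.175 \cdot 10^{11}$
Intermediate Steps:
$g = -94$
$k{\left(Y \right)} = -22 + Y$ ($k{\left(Y \right)} = \left(3 + Y\right) - 25 = -22 + Y$)
$\left(326333 + \sqrt{116060 + 222555}\right) \left(-359299 + k{\left(g \right)}\right) = \left(326333 + \sqrt{116060 + 222555}\right) \left(-359299 - 116\right) = \left(326333 + \sqrt{338615}\right) \left(-359299 - 116\right) = \left(326333 + \sqrt{338615}\right) \left(-359415\right) = -117288975195 - 359415 \sqrt{338615}$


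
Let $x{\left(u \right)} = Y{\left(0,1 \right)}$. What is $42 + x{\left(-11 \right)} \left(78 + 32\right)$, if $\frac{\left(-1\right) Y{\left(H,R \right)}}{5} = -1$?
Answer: $592$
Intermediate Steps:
$Y{\left(H,R \right)} = 5$ ($Y{\left(H,R \right)} = \left(-5\right) \left(-1\right) = 5$)
$x{\left(u \right)} = 5$
$42 + x{\left(-11 \right)} \left(78 + 32\right) = 42 + 5 \left(78 + 32\right) = 42 + 5 \cdot 110 = 42 + 550 = 592$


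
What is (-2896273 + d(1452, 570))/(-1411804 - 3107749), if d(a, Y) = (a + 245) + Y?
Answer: 2894006/4519553 ≈ 0.64033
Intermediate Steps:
d(a, Y) = 245 + Y + a (d(a, Y) = (245 + a) + Y = 245 + Y + a)
(-2896273 + d(1452, 570))/(-1411804 - 3107749) = (-2896273 + (245 + 570 + 1452))/(-1411804 - 3107749) = (-2896273 + 2267)/(-4519553) = -2894006*(-1/4519553) = 2894006/4519553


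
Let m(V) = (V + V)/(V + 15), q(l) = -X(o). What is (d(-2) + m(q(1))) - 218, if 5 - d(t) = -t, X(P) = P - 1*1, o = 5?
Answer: -2373/11 ≈ -215.73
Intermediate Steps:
X(P) = -1 + P (X(P) = P - 1 = -1 + P)
q(l) = -4 (q(l) = -(-1 + 5) = -1*4 = -4)
d(t) = 5 + t (d(t) = 5 - (-1)*t = 5 + t)
m(V) = 2*V/(15 + V) (m(V) = (2*V)/(15 + V) = 2*V/(15 + V))
(d(-2) + m(q(1))) - 218 = ((5 - 2) + 2*(-4)/(15 - 4)) - 218 = (3 + 2*(-4)/11) - 218 = (3 + 2*(-4)*(1/11)) - 218 = (3 - 8/11) - 218 = 25/11 - 218 = -2373/11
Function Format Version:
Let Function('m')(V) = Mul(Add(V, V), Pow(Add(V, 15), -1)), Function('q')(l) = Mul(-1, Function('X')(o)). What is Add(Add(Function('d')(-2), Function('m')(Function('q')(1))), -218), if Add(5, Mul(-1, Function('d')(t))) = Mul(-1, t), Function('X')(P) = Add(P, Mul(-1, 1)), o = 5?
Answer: Rational(-2373, 11) ≈ -215.73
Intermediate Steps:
Function('X')(P) = Add(-1, P) (Function('X')(P) = Add(P, -1) = Add(-1, P))
Function('q')(l) = -4 (Function('q')(l) = Mul(-1, Add(-1, 5)) = Mul(-1, 4) = -4)
Function('d')(t) = Add(5, t) (Function('d')(t) = Add(5, Mul(-1, Mul(-1, t))) = Add(5, t))
Function('m')(V) = Mul(2, V, Pow(Add(15, V), -1)) (Function('m')(V) = Mul(Mul(2, V), Pow(Add(15, V), -1)) = Mul(2, V, Pow(Add(15, V), -1)))
Add(Add(Function('d')(-2), Function('m')(Function('q')(1))), -218) = Add(Add(Add(5, -2), Mul(2, -4, Pow(Add(15, -4), -1))), -218) = Add(Add(3, Mul(2, -4, Pow(11, -1))), -218) = Add(Add(3, Mul(2, -4, Rational(1, 11))), -218) = Add(Add(3, Rational(-8, 11)), -218) = Add(Rational(25, 11), -218) = Rational(-2373, 11)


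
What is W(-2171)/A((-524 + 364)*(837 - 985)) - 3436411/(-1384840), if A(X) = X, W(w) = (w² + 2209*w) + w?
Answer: -896970137/819825280 ≈ -1.0941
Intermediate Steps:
W(w) = w² + 2210*w
W(-2171)/A((-524 + 364)*(837 - 985)) - 3436411/(-1384840) = (-2171*(2210 - 2171))/(((-524 + 364)*(837 - 985))) - 3436411/(-1384840) = (-2171*39)/((-160*(-148))) - 3436411*(-1/1384840) = -84669/23680 + 3436411/1384840 = -896970137/819825280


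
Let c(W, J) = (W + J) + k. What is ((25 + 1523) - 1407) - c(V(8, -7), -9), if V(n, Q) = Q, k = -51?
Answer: 208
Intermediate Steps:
c(W, J) = -51 + J + W (c(W, J) = (W + J) - 51 = (J + W) - 51 = -51 + J + W)
((25 + 1523) - 1407) - c(V(8, -7), -9) = ((25 + 1523) - 1407) - (-51 - 9 - 7) = (1548 - 1407) - 1*(-67) = 141 + 67 = 208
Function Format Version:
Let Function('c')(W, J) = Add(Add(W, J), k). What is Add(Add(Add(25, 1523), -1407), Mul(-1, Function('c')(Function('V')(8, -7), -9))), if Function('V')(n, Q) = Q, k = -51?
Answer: 208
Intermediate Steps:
Function('c')(W, J) = Add(-51, J, W) (Function('c')(W, J) = Add(Add(W, J), -51) = Add(Add(J, W), -51) = Add(-51, J, W))
Add(Add(Add(25, 1523), -1407), Mul(-1, Function('c')(Function('V')(8, -7), -9))) = Add(Add(Add(25, 1523), -1407), Mul(-1, Add(-51, -9, -7))) = Add(Add(1548, -1407), Mul(-1, -67)) = Add(141, 67) = 208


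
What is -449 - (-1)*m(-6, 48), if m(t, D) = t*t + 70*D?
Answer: 2947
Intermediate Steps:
m(t, D) = t² + 70*D
-449 - (-1)*m(-6, 48) = -449 - (-1)*((-6)² + 70*48) = -449 - (-1)*(36 + 3360) = -449 - (-1)*3396 = -449 - 1*(-3396) = -449 + 3396 = 2947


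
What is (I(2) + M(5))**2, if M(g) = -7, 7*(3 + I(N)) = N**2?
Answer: 4356/49 ≈ 88.898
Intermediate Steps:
I(N) = -3 + N**2/7
(I(2) + M(5))**2 = ((-3 + (1/7)*2**2) - 7)**2 = ((-3 + (1/7)*4) - 7)**2 = ((-3 + 4/7) - 7)**2 = (-17/7 - 7)**2 = (-66/7)**2 = 4356/49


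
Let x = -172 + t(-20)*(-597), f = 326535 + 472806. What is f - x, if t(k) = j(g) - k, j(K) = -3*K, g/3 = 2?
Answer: 800707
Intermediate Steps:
g = 6 (g = 3*2 = 6)
f = 799341
t(k) = -18 - k (t(k) = -3*6 - k = -18 - k)
x = -1366 (x = -172 + (-18 - 1*(-20))*(-597) = -172 + (-18 + 20)*(-597) = -172 + 2*(-597) = -172 - 1194 = -1366)
f - x = 799341 - 1*(-1366) = 799341 + 1366 = 800707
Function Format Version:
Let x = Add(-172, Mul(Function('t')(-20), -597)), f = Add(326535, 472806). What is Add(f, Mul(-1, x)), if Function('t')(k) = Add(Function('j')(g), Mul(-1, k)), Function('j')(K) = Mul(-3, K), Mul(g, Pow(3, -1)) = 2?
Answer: 800707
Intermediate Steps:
g = 6 (g = Mul(3, 2) = 6)
f = 799341
Function('t')(k) = Add(-18, Mul(-1, k)) (Function('t')(k) = Add(Mul(-3, 6), Mul(-1, k)) = Add(-18, Mul(-1, k)))
x = -1366 (x = Add(-172, Mul(Add(-18, Mul(-1, -20)), -597)) = Add(-172, Mul(Add(-18, 20), -597)) = Add(-172, Mul(2, -597)) = Add(-172, -1194) = -1366)
Add(f, Mul(-1, x)) = Add(799341, Mul(-1, -1366)) = Add(799341, 1366) = 800707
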